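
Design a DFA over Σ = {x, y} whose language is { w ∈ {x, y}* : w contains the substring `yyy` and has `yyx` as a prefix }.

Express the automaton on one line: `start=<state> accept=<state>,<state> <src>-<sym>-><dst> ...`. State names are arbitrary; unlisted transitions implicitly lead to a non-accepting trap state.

start=S0 accept=S10 S0-x->S1 S0-y->S2 S1-x->S1 S1-y->S3 S2-x->S1 S2-y->S4 S3-x->S1 S3-y->S5 S4-x->S6 S4-y->S7 S5-x->S1 S5-y->S7 S6-x->S6 S6-y->S8 S7-x->S7 S7-y->S7 S8-x->S6 S8-y->S9 S9-x->S6 S9-y->S10 S10-x->S10 S10-y->S10

Handle the two conditions separately and then intersect. One (4 states) tracks whether and how much of `yyy` has been seen; the other (5 states) tracks whether the input so far still matches the prefix `yyx`. Each combined state is a pair, one component from each; accept when both components accept.
An 11-state machine:
          x    y  
>  S0     S1   S2 
   S1     S1   S3 
   S2     S1   S4 
   S3     S1   S5 
   S4     S6   S7 
   S5     S1   S7 
   S6     S6   S8 
   S7     S7   S7 
   S8     S6   S9 
   S9     S6  S10 
 * S10   S10  S10 
(> = start, * = accepting)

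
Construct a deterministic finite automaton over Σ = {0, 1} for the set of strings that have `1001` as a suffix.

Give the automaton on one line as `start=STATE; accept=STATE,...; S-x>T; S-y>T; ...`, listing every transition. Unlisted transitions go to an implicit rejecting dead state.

Remember how much of `1001` the current input suffix matches. State S0 means no match yet; S1 means the last symbol is `1`; S2 means the last 2 symbols are `10`; S3 means the last 3 symbols are `100`; S4 means the last 4 symbols are `1001`. Only S4 accepts. On a mismatch, fall back to the longest proper suffix that is still a prefix of `1001`.
5 states suffice.
        0   1  
>  S0   S0  S1 
   S1   S2  S1 
   S2   S3  S1 
   S3   S0  S4 
 * S4   S2  S1 
(> = start, * = accepting)

start=S0; accept=S4; S0-0>S0; S0-1>S1; S1-0>S2; S1-1>S1; S2-0>S3; S2-1>S1; S3-0>S0; S3-1>S4; S4-0>S2; S4-1>S1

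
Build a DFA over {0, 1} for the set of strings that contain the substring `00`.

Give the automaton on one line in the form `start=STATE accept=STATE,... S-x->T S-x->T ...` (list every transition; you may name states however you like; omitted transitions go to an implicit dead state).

start=q0 accept=q2 q0-0->q1 q0-1->q0 q1-0->q2 q1-1->q0 q2-0->q2 q2-1->q2

Track how much of `00` has been matched so far: state q0 is no progress, q2 is the absorbing accept state reached once `00` has occurred. Intermediate states record partial matches; on a mismatch, fall back to the longest reusable overlap.
A 3-state machine:
        0   1  
>  q0   q1  q0 
   q1   q2  q0 
 * q2   q2  q2 
(> = start, * = accepting)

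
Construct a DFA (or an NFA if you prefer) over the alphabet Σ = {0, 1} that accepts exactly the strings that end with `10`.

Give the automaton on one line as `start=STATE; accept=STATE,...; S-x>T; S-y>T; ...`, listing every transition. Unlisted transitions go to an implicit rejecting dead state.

Let each state record the length of the longest suffix of the input read so far that is also a prefix of `10`. B means the last symbol is `1`; C means the last 2 symbols are `10`. Accept only at C, where the string currently ends in `10`.
With 3 states:
       0  1 
>  A   A  B 
   B   C  B 
 * C   A  B 
(> = start, * = accepting)

start=A; accept=C; A-0>A; A-1>B; B-0>C; B-1>B; C-0>A; C-1>B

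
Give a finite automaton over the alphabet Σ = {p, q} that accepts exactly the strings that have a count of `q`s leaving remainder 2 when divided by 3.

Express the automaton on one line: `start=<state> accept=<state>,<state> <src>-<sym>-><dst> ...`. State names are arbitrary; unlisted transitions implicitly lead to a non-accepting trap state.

start=S0 accept=S2 S0-p->S0 S0-q->S1 S1-p->S1 S1-q->S2 S2-p->S2 S2-q->S0

Keep the running count of `q`s modulo 3: each `q` advances along the cycle S0 → S1 → S2 → S0 while other symbols loop. Accept at S2.
3 states suffice.
        p   q  
>  S0   S0  S1 
   S1   S1  S2 
 * S2   S2  S0 
(> = start, * = accepting)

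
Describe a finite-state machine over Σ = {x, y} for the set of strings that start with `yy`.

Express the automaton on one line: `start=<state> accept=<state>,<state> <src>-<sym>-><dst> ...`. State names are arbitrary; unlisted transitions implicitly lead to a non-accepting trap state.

Walk along `yy` while the input agrees: from A take `y` to B, and so on. Any deviation drops to the rejecting sink D. Once C is reached the prefix is confirmed and every continuation is accepted.
With 4 states:
       x  y 
>  A   D  B 
   B   D  C 
 * C   C  C 
   D   D  D 
(> = start, * = accepting)

start=A accept=C A-x->D A-y->B B-x->D B-y->C C-x->C C-y->C D-x->D D-y->D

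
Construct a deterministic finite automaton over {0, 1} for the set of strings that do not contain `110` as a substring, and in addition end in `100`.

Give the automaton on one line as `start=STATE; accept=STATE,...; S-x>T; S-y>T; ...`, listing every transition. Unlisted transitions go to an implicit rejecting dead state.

start=S0; accept=S4; S0-0>S0; S0-1>S1; S1-0>S2; S1-1>S3; S2-0>S4; S2-1>S1; S3-0>S3; S3-1>S3; S4-0>S0; S4-1>S1

Handle the two conditions separately and then intersect. One (4 states) tracks partial matches of the forbidden pattern `110`; the other (4 states) tracks how much of the suffix `100` has currently been matched. Each combined state is a pair, one component from each; accept when both components accept. After merging equivalent states the machine shrinks.
        0   1  
>  S0   S0  S1 
   S1   S2  S3 
   S2   S4  S1 
   S3   S3  S3 
 * S4   S0  S1 
(> = start, * = accepting)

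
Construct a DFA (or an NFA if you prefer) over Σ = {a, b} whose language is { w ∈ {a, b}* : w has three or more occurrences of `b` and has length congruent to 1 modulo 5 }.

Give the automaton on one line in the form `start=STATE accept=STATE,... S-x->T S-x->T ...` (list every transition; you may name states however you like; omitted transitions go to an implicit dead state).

Handle the two conditions separately and then intersect. One (5 states) tracks the count of `b`s, saturating at 4; the other (5 states) tracks the input length modulo 5. Each combined state is a pair, one component from each; accept when both components accept. Equivalent product states are then merged.
          a    b  
>  q0     q1   q2 
   q1     q3   q4 
   q2     q4   q5 
   q3     q6   q7 
   q4     q7   q8 
   q5     q8   q9 
   q6    q10  q11 
   q7    q11  q12 
   q8    q12  q13 
   q9    q13  q13 
   q10    q0  q14 
   q11   q14  q15 
   q12   q15  q16 
   q13   q16  q16 
   q14    q2  q17 
   q15   q17  q18 
   q16   q18  q18 
   q17    q5  q19 
 * q18   q19  q19 
   q19    q9   q9 
(> = start, * = accepting)

start=q0 accept=q18 q0-a->q1 q0-b->q2 q1-a->q3 q1-b->q4 q2-a->q4 q2-b->q5 q3-a->q6 q3-b->q7 q4-a->q7 q4-b->q8 q5-a->q8 q5-b->q9 q6-a->q10 q6-b->q11 q7-a->q11 q7-b->q12 q8-a->q12 q8-b->q13 q9-a->q13 q9-b->q13 q10-a->q0 q10-b->q14 q11-a->q14 q11-b->q15 q12-a->q15 q12-b->q16 q13-a->q16 q13-b->q16 q14-a->q2 q14-b->q17 q15-a->q17 q15-b->q18 q16-a->q18 q16-b->q18 q17-a->q5 q17-b->q19 q18-a->q19 q18-b->q19 q19-a->q9 q19-b->q9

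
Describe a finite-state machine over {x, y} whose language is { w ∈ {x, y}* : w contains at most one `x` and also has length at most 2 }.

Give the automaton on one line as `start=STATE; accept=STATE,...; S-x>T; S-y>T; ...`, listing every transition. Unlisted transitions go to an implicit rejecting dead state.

Run two small machines in parallel and take their product. One (3 states) tracks the count of `x`s, saturating at 2; the other (4 states) tracks the input length, saturating at 3. Each combined state is a pair, one component from each; accept when both components accept.
With 9 states:
        x   y  
>* s0   s1  s2 
 * s1   s3  s4 
 * s2   s4  s5 
   s3   s6  s6 
 * s4   s6  s7 
 * s5   s7  s8 
   s6   s6  s6 
   s7   s6  s7 
   s8   s7  s8 
(> = start, * = accepting)

start=s0; accept=s0,s1,s2,s4,s5; s0-x>s1; s0-y>s2; s1-x>s3; s1-y>s4; s2-x>s4; s2-y>s5; s3-x>s6; s3-y>s6; s4-x>s6; s4-y>s7; s5-x>s7; s5-y>s8; s6-x>s6; s6-y>s6; s7-x>s6; s7-y>s7; s8-x>s7; s8-y>s8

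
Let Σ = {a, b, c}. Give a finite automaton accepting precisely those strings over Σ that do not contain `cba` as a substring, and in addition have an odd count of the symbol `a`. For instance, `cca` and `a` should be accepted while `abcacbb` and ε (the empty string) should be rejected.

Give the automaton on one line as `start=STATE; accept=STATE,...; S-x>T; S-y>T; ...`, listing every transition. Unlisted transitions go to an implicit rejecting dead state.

start=S0; accept=S1,S3,S5; S0-a>S1; S0-b>S0; S0-c>S2; S1-a>S0; S1-b>S1; S1-c>S3; S2-a>S1; S2-b>S4; S2-c>S2; S3-a>S0; S3-b>S5; S3-c>S3; S4-a>S6; S4-b>S0; S4-c>S2; S5-a>S7; S5-b>S1; S5-c>S3; S6-a>S7; S6-b>S6; S6-c>S6; S7-a>S6; S7-b>S7; S7-c>S7

Handle the two conditions separately and then intersect. The first has 4 states tracking partial matches of the forbidden pattern `cba`; the second has 2 states tracking the count of `a`s modulo 2. A product state is a pair (one from each), accepting exactly when both do.
8 states suffice.
        a   b   c  
>  S0   S1  S0  S2 
 * S1   S0  S1  S3 
   S2   S1  S4  S2 
 * S3   S0  S5  S3 
   S4   S6  S0  S2 
 * S5   S7  S1  S3 
   S6   S7  S6  S6 
   S7   S6  S7  S7 
(> = start, * = accepting)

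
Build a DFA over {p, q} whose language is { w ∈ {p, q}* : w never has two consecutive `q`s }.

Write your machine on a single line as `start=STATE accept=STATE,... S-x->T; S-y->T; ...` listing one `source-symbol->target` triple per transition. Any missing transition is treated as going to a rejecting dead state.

This is the complement of 'contains `qq`'. Use the same substring-matching states — s0 through s2 holding how much of `qq` has just been matched — but flip the accepting set: everything except the trap s2 accepts.
3 states suffice.
        p   q  
>* s0   s0  s1 
 * s1   s0  s2 
   s2   s2  s2 
(> = start, * = accepting)

start=s0; accept=s0,s1; s0-p->s0; s0-q->s1; s1-p->s0; s1-q->s2; s2-p->s2; s2-q->s2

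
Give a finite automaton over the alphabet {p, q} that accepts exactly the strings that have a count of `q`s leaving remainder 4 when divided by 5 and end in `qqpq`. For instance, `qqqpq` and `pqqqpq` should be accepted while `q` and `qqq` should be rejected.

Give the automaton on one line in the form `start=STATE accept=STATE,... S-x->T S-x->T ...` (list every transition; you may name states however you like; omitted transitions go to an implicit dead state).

Run two small machines in parallel and take their product. The first has 5 states tracking the count of `q`s modulo 5; the second has 5 states tracking how much of the suffix `qqpq` has currently been matched. A product state is a pair (one from each), accepting exactly when both do. After merging equivalent states the machine shrinks.
        p   q  
>  s0   s0  s1 
   s1   s1  s2 
   s2   s3  s4 
   s3   s3  s5 
   s4   s6  s7 
   s5   s5  s7 
   s6   s5  s8 
   s7   s7  s0 
 * s8   s7  s0 
(> = start, * = accepting)

start=s0 accept=s8 s0-p->s0 s0-q->s1 s1-p->s1 s1-q->s2 s2-p->s3 s2-q->s4 s3-p->s3 s3-q->s5 s4-p->s6 s4-q->s7 s5-p->s5 s5-q->s7 s6-p->s5 s6-q->s8 s7-p->s7 s7-q->s0 s8-p->s7 s8-q->s0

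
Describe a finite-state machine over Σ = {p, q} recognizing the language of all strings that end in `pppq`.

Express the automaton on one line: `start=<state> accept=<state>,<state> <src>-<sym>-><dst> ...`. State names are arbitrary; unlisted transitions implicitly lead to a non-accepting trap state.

Let each state record the length of the longest suffix of the input read so far that is also a prefix of `pppq`. S1 means the last symbol is `p`; S2 means the last 2 symbols are `pp`; S3 means the last 3 symbols are `ppp`; S4 means the last 4 symbols are `pppq`. Accept only at S4, where the string currently ends in `pppq`.
A 5-state machine:
        p   q  
>  S0   S1  S0 
   S1   S2  S0 
   S2   S3  S0 
   S3   S3  S4 
 * S4   S1  S0 
(> = start, * = accepting)

start=S0 accept=S4 S0-p->S1 S0-q->S0 S1-p->S2 S1-q->S0 S2-p->S3 S2-q->S0 S3-p->S3 S3-q->S4 S4-p->S1 S4-q->S0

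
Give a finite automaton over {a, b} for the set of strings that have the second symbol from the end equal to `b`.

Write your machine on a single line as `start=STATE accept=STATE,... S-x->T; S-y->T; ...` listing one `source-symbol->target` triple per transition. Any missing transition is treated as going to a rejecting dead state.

start=q0; accept=q5,q6; q0-a->q1; q0-b->q2; q1-a->q3; q1-b->q4; q2-a->q5; q2-b->q6; q3-a->q3; q3-b->q4; q4-a->q5; q4-b->q6; q5-a->q3; q5-b->q4; q6-a->q5; q6-b->q6

Because acceptance depends on a position counted from the end, the machine has to buffer the most recent 2 symbols. Make each state the string of the last up-to-2 symbols read; on input `x` shift the window left and append `x`. Accept when the buffered window has length 2 and begins with `b`.
With 7 states:
        a   b  
>  q0   q1  q2 
   q1   q3  q4 
   q2   q5  q6 
   q3   q3  q4 
   q4   q5  q6 
 * q5   q3  q4 
 * q6   q5  q6 
(> = start, * = accepting)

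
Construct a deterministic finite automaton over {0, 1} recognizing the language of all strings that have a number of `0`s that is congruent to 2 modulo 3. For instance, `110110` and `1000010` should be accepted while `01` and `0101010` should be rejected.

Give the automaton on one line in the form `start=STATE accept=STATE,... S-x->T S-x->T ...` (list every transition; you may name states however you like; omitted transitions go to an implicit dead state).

The only thing that matters is how many `0`s have appeared, reduced mod 3. Use one state per residue: s0 for 0, …, s2 for 2. Reading `0` moves to the next residue; anything else stays put. s2 is accepting.
A 3-state machine:
        0   1  
>  s0   s1  s0 
   s1   s2  s1 
 * s2   s0  s2 
(> = start, * = accepting)

start=s0 accept=s2 s0-0->s1 s0-1->s0 s1-0->s2 s1-1->s1 s2-0->s0 s2-1->s2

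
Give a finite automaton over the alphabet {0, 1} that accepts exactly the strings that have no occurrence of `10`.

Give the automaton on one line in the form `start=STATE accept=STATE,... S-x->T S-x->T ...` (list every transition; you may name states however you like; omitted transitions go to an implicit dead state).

start=s0 accept=s0,s1 s0-0->s0 s0-1->s1 s1-0->s2 s1-1->s1 s2-0->s2 s2-1->s2

This is the complement of 'contains `10`'. Use the same substring-matching states — s0 through s2 holding how much of `10` has just been matched — but flip the accepting set: everything except the trap s2 accepts.
With 3 states:
        0   1  
>* s0   s0  s1 
 * s1   s2  s1 
   s2   s2  s2 
(> = start, * = accepting)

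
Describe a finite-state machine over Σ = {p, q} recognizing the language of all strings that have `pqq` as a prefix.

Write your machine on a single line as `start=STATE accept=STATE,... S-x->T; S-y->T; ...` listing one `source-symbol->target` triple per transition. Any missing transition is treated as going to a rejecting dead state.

Walk along `pqq` while the input agrees: from A take `p` to B, and so on. Any deviation drops to the rejecting sink E. Once D is reached the prefix is confirmed and every continuation is accepted.
A 5-state machine:
       p  q 
>  A   B  E 
   B   E  C 
   C   E  D 
 * D   D  D 
   E   E  E 
(> = start, * = accepting)

start=A; accept=D; A-p->B; A-q->E; B-p->E; B-q->C; C-p->E; C-q->D; D-p->D; D-q->D; E-p->E; E-q->E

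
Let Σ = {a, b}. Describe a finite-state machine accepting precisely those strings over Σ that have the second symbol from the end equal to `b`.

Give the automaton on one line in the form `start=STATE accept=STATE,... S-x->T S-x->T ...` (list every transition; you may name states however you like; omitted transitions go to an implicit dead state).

Because acceptance depends on a position counted from the end, the machine has to buffer the most recent 2 symbols. Make each state the string of the last up-to-2 symbols read; on input `x` shift the window left and append `x`. Accept when the buffered window has length 2 and begins with `b`.
With 7 states:
        a   b  
>  S0   S1  S2 
   S1   S3  S4 
   S2   S5  S6 
   S3   S3  S4 
   S4   S5  S6 
 * S5   S3  S4 
 * S6   S5  S6 
(> = start, * = accepting)

start=S0 accept=S5,S6 S0-a->S1 S0-b->S2 S1-a->S3 S1-b->S4 S2-a->S5 S2-b->S6 S3-a->S3 S3-b->S4 S4-a->S5 S4-b->S6 S5-a->S3 S5-b->S4 S6-a->S5 S6-b->S6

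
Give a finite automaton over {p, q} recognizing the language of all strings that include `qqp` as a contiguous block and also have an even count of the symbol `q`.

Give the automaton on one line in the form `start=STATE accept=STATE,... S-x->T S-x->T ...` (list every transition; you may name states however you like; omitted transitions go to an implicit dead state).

start=A accept=F A-p->A A-q->B B-p->C B-q->D C-p->C C-q->E D-p->F D-q->G E-p->A E-q->G F-p->F F-q->H G-p->H G-q->D H-p->H H-q->F

Build one automaton per condition and run them in lockstep. One (4 states) tracks whether and how much of `qqp` has been seen; the other (2 states) tracks the count of `q`s modulo 2. Each combined state is a pair, one component from each; accept when both components accept.
With 8 states:
       p  q 
>  A   A  B 
   B   C  D 
   C   C  E 
   D   F  G 
   E   A  G 
 * F   F  H 
   G   H  D 
   H   H  F 
(> = start, * = accepting)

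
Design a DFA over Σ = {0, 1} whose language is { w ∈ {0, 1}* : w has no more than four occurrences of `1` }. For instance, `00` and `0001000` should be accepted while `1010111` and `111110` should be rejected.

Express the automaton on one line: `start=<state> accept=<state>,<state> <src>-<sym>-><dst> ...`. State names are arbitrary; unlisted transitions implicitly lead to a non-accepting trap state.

Only the number of `1`s matters, and only up to 5. Make a chain q0 → q1 → q2 → q3 → q4 → q5 advanced by each `1` (with q5 absorbing); every other symbol self-loops. The accepting set is {q0, q1, q2, q3, q4}.
A 6-state machine:
        0   1  
>* q0   q0  q1 
 * q1   q1  q2 
 * q2   q2  q3 
 * q3   q3  q4 
 * q4   q4  q5 
   q5   q5  q5 
(> = start, * = accepting)

start=q0 accept=q0,q1,q2,q3,q4 q0-0->q0 q0-1->q1 q1-0->q1 q1-1->q2 q2-0->q2 q2-1->q3 q3-0->q3 q3-1->q4 q4-0->q4 q4-1->q5 q5-0->q5 q5-1->q5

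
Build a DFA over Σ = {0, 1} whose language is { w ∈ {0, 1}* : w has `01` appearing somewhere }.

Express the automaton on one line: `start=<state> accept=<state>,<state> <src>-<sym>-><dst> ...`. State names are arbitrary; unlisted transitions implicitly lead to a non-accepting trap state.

start=q0 accept=q2 q0-0->q1 q0-1->q0 q1-0->q1 q1-1->q2 q2-0->q2 q2-1->q2

States q0..q1 record the length of the longest prefix of `01` that matches the current input suffix. Reaching q2 means `01` has been seen, and we stay there forever. Accept from q2.
A 3-state machine:
        0   1  
>  q0   q1  q0 
   q1   q1  q2 
 * q2   q2  q2 
(> = start, * = accepting)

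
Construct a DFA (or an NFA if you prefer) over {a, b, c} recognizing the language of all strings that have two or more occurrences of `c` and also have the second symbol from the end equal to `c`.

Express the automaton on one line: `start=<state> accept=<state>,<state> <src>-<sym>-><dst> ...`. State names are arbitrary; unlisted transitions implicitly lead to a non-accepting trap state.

start=s0 accept=s3,s5 s0-a->s0 s0-b->s0 s0-c->s1 s1-a->s2 s1-b->s2 s1-c->s3 s2-a->s2 s2-b->s2 s2-c->s4 s3-a->s5 s3-b->s5 s3-c->s3 s4-a->s5 s4-b->s5 s4-c->s3 s5-a->s2 s5-b->s2 s5-c->s4

Run two small machines in parallel and take their product. One (4 states) tracks the count of `c`s, saturating at 3; the other (13 states) tracks the last 2 symbols read. Each combined state is a pair, one component from each; accept when both components accept. Equivalent product states are then merged.
A 6-state machine:
        a   b   c  
>  s0   s0  s0  s1 
   s1   s2  s2  s3 
   s2   s2  s2  s4 
 * s3   s5  s5  s3 
   s4   s5  s5  s3 
 * s5   s2  s2  s4 
(> = start, * = accepting)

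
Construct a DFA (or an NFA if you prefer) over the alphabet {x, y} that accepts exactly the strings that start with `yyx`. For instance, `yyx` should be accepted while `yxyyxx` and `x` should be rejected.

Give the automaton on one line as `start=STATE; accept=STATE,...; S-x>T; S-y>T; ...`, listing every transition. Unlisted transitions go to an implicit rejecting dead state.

Check the first 3 symbols one by one: q0 through q2 record how many have matched `yyx` so far; any wrong symbol goes to the dead state q4. After all 3 match we enter the accepting sink q3.
A 5-state machine:
        x   y  
>  q0   q4  q1 
   q1   q4  q2 
   q2   q3  q4 
 * q3   q3  q3 
   q4   q4  q4 
(> = start, * = accepting)

start=q0; accept=q3; q0-x>q4; q0-y>q1; q1-x>q4; q1-y>q2; q2-x>q3; q2-y>q4; q3-x>q3; q3-y>q3; q4-x>q4; q4-y>q4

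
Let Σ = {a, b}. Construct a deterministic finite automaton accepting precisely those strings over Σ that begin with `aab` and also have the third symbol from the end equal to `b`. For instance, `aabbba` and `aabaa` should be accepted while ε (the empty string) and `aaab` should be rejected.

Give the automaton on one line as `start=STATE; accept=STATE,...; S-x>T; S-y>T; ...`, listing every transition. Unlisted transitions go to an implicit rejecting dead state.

start=s0; accept=s7,s8,s9,s10; s0-a>s1; s0-b>s2; s1-a>s3; s1-b>s2; s2-a>s2; s2-b>s2; s3-a>s2; s3-b>s4; s4-a>s5; s4-b>s6; s5-a>s7; s5-b>s8; s6-a>s9; s6-b>s10; s7-a>s11; s7-b>s4; s8-a>s5; s8-b>s6; s9-a>s7; s9-b>s8; s10-a>s9; s10-b>s10; s11-a>s11; s11-b>s4

Handle the two conditions separately and then intersect. One (5 states) tracks whether the input so far still matches the prefix `aab`; the other (15 states) tracks the last 3 symbols read. Each combined state is a pair, one component from each; accept when both components accept. After merging equivalent states the machine shrinks.
A 12-state machine:
          a    b  
>  s0     s1   s2 
   s1     s3   s2 
   s2     s2   s2 
   s3     s2   s4 
   s4     s5   s6 
   s5     s7   s8 
   s6     s9  s10 
 * s7    s11   s4 
 * s8     s5   s6 
 * s9     s7   s8 
 * s10    s9  s10 
   s11   s11   s4 
(> = start, * = accepting)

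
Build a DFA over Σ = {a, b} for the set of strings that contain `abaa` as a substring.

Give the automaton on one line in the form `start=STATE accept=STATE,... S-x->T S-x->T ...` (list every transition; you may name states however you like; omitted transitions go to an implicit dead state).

start=q0 accept=q4 q0-a->q1 q0-b->q0 q1-a->q1 q1-b->q2 q2-a->q3 q2-b->q0 q3-a->q4 q3-b->q2 q4-a->q4 q4-b->q4

States q0..q3 record the length of the longest prefix of `abaa` that matches the current input suffix. Reaching q4 means `abaa` has been seen, and we stay there forever. Accept from q4.
5 states suffice.
        a   b  
>  q0   q1  q0 
   q1   q1  q2 
   q2   q3  q0 
   q3   q4  q2 
 * q4   q4  q4 
(> = start, * = accepting)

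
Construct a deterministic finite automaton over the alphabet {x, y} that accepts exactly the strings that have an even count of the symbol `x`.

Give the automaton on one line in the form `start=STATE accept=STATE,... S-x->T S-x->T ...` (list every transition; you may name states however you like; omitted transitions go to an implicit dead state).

Keep the running count of `x`s modulo 2: each `x` advances along the cycle s0 → s1 → s0 while other symbols loop. Accept at s0.
With 2 states:
        x   y  
>* s0   s1  s0 
   s1   s0  s1 
(> = start, * = accepting)

start=s0 accept=s0 s0-x->s1 s0-y->s0 s1-x->s0 s1-y->s1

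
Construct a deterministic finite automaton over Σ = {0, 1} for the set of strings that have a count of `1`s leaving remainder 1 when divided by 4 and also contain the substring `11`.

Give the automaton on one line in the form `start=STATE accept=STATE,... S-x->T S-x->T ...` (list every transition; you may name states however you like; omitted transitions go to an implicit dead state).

Run two small machines in parallel and take their product. One (4 states) tracks the count of `1`s modulo 4; the other (3 states) tracks whether and how much of `11` has been seen. Each combined state is a pair, one component from each; accept when both components accept.
12 states suffice.
          0    1  
>  q0     q0   q1 
   q1     q2   q3 
   q2     q2   q4 
   q3     q3   q5 
   q4     q6   q5 
   q5     q5   q7 
   q6     q6   q8 
   q7     q7   q9 
   q8    q10   q7 
 * q9     q9   q3 
   q10   q10  q11 
   q11    q0   q9 
(> = start, * = accepting)

start=q0 accept=q9 q0-0->q0 q0-1->q1 q1-0->q2 q1-1->q3 q2-0->q2 q2-1->q4 q3-0->q3 q3-1->q5 q4-0->q6 q4-1->q5 q5-0->q5 q5-1->q7 q6-0->q6 q6-1->q8 q7-0->q7 q7-1->q9 q8-0->q10 q8-1->q7 q9-0->q9 q9-1->q3 q10-0->q10 q10-1->q11 q11-0->q0 q11-1->q9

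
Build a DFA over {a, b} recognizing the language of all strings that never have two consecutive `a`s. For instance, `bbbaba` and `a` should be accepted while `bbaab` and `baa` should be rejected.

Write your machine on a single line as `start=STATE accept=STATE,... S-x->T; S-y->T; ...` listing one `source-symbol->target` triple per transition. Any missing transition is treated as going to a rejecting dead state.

start=s0; accept=s0,s1; s0-a->s1; s0-b->s0; s1-a->s2; s1-b->s0; s2-a->s2; s2-b->s2

Track partial matches of the forbidden pattern `aa`. State s2 is a dead state reached once `aa` has occurred; every other state accepts. s0 means no part of `aa` is currently matched.
With 3 states:
        a   b  
>* s0   s1  s0 
 * s1   s2  s0 
   s2   s2  s2 
(> = start, * = accepting)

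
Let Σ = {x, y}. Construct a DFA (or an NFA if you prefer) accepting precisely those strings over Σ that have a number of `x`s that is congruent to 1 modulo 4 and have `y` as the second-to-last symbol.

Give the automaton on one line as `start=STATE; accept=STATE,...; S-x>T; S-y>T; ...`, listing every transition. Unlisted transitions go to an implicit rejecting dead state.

start=A; accept=F,K; A-x>B; A-y>C; B-x>D; B-y>E; C-x>F; C-y>G; D-x>H; D-y>I; E-x>J; E-y>K; F-x>D; F-y>E; G-x>F; G-y>G; H-x>L; H-y>M; I-x>N; I-y>O; J-x>H; J-y>I; K-x>J; K-y>K; L-x>P; L-y>Q; M-x>R; M-y>S; N-x>L; N-y>M; O-x>N; O-y>O; P-x>D; P-y>E; Q-x>F; Q-y>G; R-x>P; R-y>Q; S-x>R; S-y>S

Build one automaton per condition and run them in lockstep. One (4 states) tracks the count of `x`s modulo 4; the other (7 states) tracks the last 2 symbols read. Each combined state is a pair, one component from each; accept when both components accept.
19 states suffice.
       x  y 
>  A   B  C 
   B   D  E 
   C   F  G 
   D   H  I 
   E   J  K 
 * F   D  E 
   G   F  G 
   H   L  M 
   I   N  O 
   J   H  I 
 * K   J  K 
   L   P  Q 
   M   R  S 
   N   L  M 
   O   N  O 
   P   D  E 
   Q   F  G 
   R   P  Q 
   S   R  S 
(> = start, * = accepting)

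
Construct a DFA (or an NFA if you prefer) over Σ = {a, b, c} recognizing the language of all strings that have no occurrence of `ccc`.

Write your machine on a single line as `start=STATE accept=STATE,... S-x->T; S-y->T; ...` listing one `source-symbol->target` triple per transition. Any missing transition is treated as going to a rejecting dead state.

Track partial matches of the forbidden pattern `ccc`. State q3 is a dead state reached once `ccc` has occurred; every other state accepts. q0 means no part of `ccc` is currently matched.
A 4-state machine:
        a   b   c  
>* q0   q0  q0  q1 
 * q1   q0  q0  q2 
 * q2   q0  q0  q3 
   q3   q3  q3  q3 
(> = start, * = accepting)

start=q0; accept=q0,q1,q2; q0-a->q0; q0-b->q0; q0-c->q1; q1-a->q0; q1-b->q0; q1-c->q2; q2-a->q0; q2-b->q0; q2-c->q3; q3-a->q3; q3-b->q3; q3-c->q3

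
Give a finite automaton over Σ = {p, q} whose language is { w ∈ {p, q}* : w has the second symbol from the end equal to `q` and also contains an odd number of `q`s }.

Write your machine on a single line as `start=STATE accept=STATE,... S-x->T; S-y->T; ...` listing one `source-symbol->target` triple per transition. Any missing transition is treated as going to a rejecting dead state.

Handle the two conditions separately and then intersect. The first has 7 states tracking the last 2 symbols read; the second has 2 states tracking the count of `q`s modulo 2. A product state is a pair (one from each), accepting exactly when both do. Minimizing collapses redundant product states.
A 6-state machine:
       p  q 
>  A   A  B 
   B   C  D 
 * C   E  D 
   D   A  F 
   E   E  D 
 * F   C  D 
(> = start, * = accepting)

start=A; accept=C,F; A-p->A; A-q->B; B-p->C; B-q->D; C-p->E; C-q->D; D-p->A; D-q->F; E-p->E; E-q->D; F-p->C; F-q->D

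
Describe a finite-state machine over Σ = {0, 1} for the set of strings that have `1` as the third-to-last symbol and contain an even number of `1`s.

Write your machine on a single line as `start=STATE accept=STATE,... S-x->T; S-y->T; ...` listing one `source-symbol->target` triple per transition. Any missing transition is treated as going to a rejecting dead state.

start=s0; accept=s12,s13,s19,s22; s0-0->s1; s0-1->s2; s1-0->s3; s1-1->s4; s2-0->s5; s2-1->s6; s3-0->s7; s3-1->s8; s4-0->s9; s4-1->s10; s5-0->s11; s5-1->s12; s6-0->s13; s6-1->s14; s7-0->s7; s7-1->s8; s8-0->s9; s8-1->s10; s9-0->s11; s9-1->s12; s10-0->s13; s10-1->s14; s11-0->s15; s11-1->s16; s12-0->s17; s12-1->s18; s13-0->s19; s13-1->s20; s14-0->s21; s14-1->s22; s15-0->s15; s15-1->s16; s16-0->s17; s16-1->s18; s17-0->s19; s17-1->s20; s18-0->s21; s18-1->s22; s19-0->s7; s19-1->s8; s20-0->s9; s20-1->s10; s21-0->s11; s21-1->s12; s22-0->s13; s22-1->s14

Handle the two conditions separately and then intersect. The first has 15 states tracking the last 3 symbols read; the second has 2 states tracking the count of `1`s modulo 2. A product state is a pair (one from each), accepting exactly when both do.
With 23 states:
          0    1  
>  s0     s1   s2 
   s1     s3   s4 
   s2     s5   s6 
   s3     s7   s8 
   s4     s9  s10 
   s5    s11  s12 
   s6    s13  s14 
   s7     s7   s8 
   s8     s9  s10 
   s9    s11  s12 
   s10   s13  s14 
   s11   s15  s16 
 * s12   s17  s18 
 * s13   s19  s20 
   s14   s21  s22 
   s15   s15  s16 
   s16   s17  s18 
   s17   s19  s20 
   s18   s21  s22 
 * s19    s7   s8 
   s20    s9  s10 
   s21   s11  s12 
 * s22   s13  s14 
(> = start, * = accepting)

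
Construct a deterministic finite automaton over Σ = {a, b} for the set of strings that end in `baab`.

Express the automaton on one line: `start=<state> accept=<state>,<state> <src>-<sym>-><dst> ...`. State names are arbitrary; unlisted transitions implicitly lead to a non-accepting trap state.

Remember how much of `baab` the current input suffix matches. State s0 means no match yet; s1 means the last symbol is `b`; s2 means the last 2 symbols are `ba`; s3 means the last 3 symbols are `baa`; s4 means the last 4 symbols are `baab`. Only s4 accepts. On a mismatch, fall back to the longest proper suffix that is still a prefix of `baab`.
        a   b  
>  s0   s0  s1 
   s1   s2  s1 
   s2   s3  s1 
   s3   s0  s4 
 * s4   s2  s1 
(> = start, * = accepting)

start=s0 accept=s4 s0-a->s0 s0-b->s1 s1-a->s2 s1-b->s1 s2-a->s3 s2-b->s1 s3-a->s0 s3-b->s4 s4-a->s2 s4-b->s1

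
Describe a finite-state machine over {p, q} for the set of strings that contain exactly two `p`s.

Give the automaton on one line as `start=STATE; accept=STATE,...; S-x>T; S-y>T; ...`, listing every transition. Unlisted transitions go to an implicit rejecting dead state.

Only the number of `p`s matters, and only up to 3. Make a chain s0 → s1 → s2 → s3 advanced by each `p` (with s3 absorbing); every other symbol self-loops. The accepting set is {s2}.
A 4-state machine:
        p   q  
>  s0   s1  s0 
   s1   s2  s1 
 * s2   s3  s2 
   s3   s3  s3 
(> = start, * = accepting)

start=s0; accept=s2; s0-p>s1; s0-q>s0; s1-p>s2; s1-q>s1; s2-p>s3; s2-q>s2; s3-p>s3; s3-q>s3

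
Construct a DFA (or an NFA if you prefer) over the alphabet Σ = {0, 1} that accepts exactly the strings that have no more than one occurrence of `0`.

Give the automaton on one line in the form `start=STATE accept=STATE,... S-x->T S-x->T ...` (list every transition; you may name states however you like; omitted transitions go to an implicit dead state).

start=A accept=A,B A-0->B A-1->A B-0->C B-1->B C-0->C C-1->C

Only the number of `0`s matters, and only up to 2. Make a chain A → B → C advanced by each `0` (with C absorbing); every other symbol self-loops. The accepting set is {A, B}.
       0  1 
>* A   B  A 
 * B   C  B 
   C   C  C 
(> = start, * = accepting)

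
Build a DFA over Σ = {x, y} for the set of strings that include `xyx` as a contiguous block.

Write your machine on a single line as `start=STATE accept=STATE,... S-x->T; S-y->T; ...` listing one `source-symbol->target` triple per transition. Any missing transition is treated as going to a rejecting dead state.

States A..C record the length of the longest prefix of `xyx` that matches the current input suffix. Reaching D means `xyx` has been seen, and we stay there forever. Accept from D.
4 states suffice.
       x  y 
>  A   B  A 
   B   B  C 
   C   D  A 
 * D   D  D 
(> = start, * = accepting)

start=A; accept=D; A-x->B; A-y->A; B-x->B; B-y->C; C-x->D; C-y->A; D-x->D; D-y->D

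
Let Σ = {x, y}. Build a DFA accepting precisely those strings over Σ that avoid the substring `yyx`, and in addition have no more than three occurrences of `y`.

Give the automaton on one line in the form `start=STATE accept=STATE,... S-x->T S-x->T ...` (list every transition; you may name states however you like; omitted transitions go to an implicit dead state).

Build one automaton per condition and run them in lockstep. One (4 states) tracks partial matches of the forbidden pattern `yyx`; the other (5 states) tracks the count of `y`s, saturating at 4. Each combined state is a pair, one component from each; accept when both components accept. After merging equivalent states the machine shrinks.
9 states suffice.
        x   y  
>* s0   s0  s1 
 * s1   s2  s3 
 * s2   s2  s4 
 * s3   s5  s6 
 * s4   s7  s6 
   s5   s5  s5 
 * s6   s5  s5 
 * s7   s7  s8 
 * s8   s8  s5 
(> = start, * = accepting)

start=s0 accept=s0,s1,s2,s3,s4,s6,s7,s8 s0-x->s0 s0-y->s1 s1-x->s2 s1-y->s3 s2-x->s2 s2-y->s4 s3-x->s5 s3-y->s6 s4-x->s7 s4-y->s6 s5-x->s5 s5-y->s5 s6-x->s5 s6-y->s5 s7-x->s7 s7-y->s8 s8-x->s8 s8-y->s5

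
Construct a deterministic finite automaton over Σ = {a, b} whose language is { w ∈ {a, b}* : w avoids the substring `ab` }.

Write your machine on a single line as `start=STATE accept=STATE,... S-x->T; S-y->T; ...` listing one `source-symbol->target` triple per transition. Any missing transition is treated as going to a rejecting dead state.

start=s0; accept=s0,s1; s0-a->s1; s0-b->s0; s1-a->s1; s1-b->s2; s2-a->s2; s2-b->s2

Track partial matches of the forbidden pattern `ab`. State s2 is a dead state reached once `ab` has occurred; every other state accepts. s0 means no part of `ab` is currently matched.
        a   b  
>* s0   s1  s0 
 * s1   s1  s2 
   s2   s2  s2 
(> = start, * = accepting)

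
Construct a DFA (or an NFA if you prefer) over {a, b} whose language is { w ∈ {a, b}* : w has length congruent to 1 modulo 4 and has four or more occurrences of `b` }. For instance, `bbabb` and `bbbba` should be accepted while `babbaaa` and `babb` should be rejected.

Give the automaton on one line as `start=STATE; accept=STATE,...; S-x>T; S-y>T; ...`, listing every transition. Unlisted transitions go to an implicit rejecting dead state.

Run two small machines in parallel and take their product. One (4 states) tracks the input length modulo 4; the other (6 states) tracks the count of `b`s, saturating at 5. Each combined state is a pair, one component from each; accept when both components accept. After merging equivalent states the machine shrinks.
          a    b  
>  q0     q1   q2 
   q1     q3   q4 
   q2     q4   q5 
   q3     q6   q7 
   q4     q7   q8 
   q5     q8   q9 
   q6     q0  q10 
   q7    q10  q11 
   q8    q11  q12 
   q9    q12  q13 
   q10    q2  q14 
   q11   q14  q15 
   q12   q15  q16 
   q13   q16  q16 
   q14    q5  q17 
   q15   q17  q18 
 * q16   q18  q18 
   q17    q9  q19 
   q18   q19  q19 
   q19   q13  q13 
(> = start, * = accepting)

start=q0; accept=q16; q0-a>q1; q0-b>q2; q1-a>q3; q1-b>q4; q2-a>q4; q2-b>q5; q3-a>q6; q3-b>q7; q4-a>q7; q4-b>q8; q5-a>q8; q5-b>q9; q6-a>q0; q6-b>q10; q7-a>q10; q7-b>q11; q8-a>q11; q8-b>q12; q9-a>q12; q9-b>q13; q10-a>q2; q10-b>q14; q11-a>q14; q11-b>q15; q12-a>q15; q12-b>q16; q13-a>q16; q13-b>q16; q14-a>q5; q14-b>q17; q15-a>q17; q15-b>q18; q16-a>q18; q16-b>q18; q17-a>q9; q17-b>q19; q18-a>q19; q18-b>q19; q19-a>q13; q19-b>q13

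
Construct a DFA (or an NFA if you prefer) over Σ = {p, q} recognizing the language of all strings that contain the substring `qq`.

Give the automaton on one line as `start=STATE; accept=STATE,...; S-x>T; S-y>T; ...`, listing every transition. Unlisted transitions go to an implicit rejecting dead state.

Track how much of `qq` has been matched so far: state S0 is no progress, S2 is the absorbing accept state reached once `qq` has occurred. Intermediate states record partial matches; on a mismatch, fall back to the longest reusable overlap.
With 3 states:
        p   q  
>  S0   S0  S1 
   S1   S0  S2 
 * S2   S2  S2 
(> = start, * = accepting)

start=S0; accept=S2; S0-p>S0; S0-q>S1; S1-p>S0; S1-q>S2; S2-p>S2; S2-q>S2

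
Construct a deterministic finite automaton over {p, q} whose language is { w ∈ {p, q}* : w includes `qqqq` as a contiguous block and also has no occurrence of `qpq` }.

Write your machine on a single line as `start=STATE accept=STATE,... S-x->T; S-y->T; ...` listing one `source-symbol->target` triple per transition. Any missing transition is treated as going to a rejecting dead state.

start=s0; accept=s6,s7,s8; s0-p->s0; s0-q->s1; s1-p->s2; s1-q->s3; s2-p->s0; s2-q->s4; s3-p->s2; s3-q->s5; s4-p->s4; s4-q->s4; s5-p->s2; s5-q->s6; s6-p->s7; s6-q->s6; s7-p->s8; s7-q->s4; s8-p->s8; s8-q->s6

Handle the two conditions separately and then intersect. The first has 5 states tracking whether and how much of `qqqq` has been seen; the second has 4 states tracking partial matches of the forbidden pattern `qpq`. A product state is a pair (one from each), accepting exactly when both do. After merging equivalent states the machine shrinks.
A 9-state machine:
        p   q  
>  s0   s0  s1 
   s1   s2  s3 
   s2   s0  s4 
   s3   s2  s5 
   s4   s4  s4 
   s5   s2  s6 
 * s6   s7  s6 
 * s7   s8  s4 
 * s8   s8  s6 
(> = start, * = accepting)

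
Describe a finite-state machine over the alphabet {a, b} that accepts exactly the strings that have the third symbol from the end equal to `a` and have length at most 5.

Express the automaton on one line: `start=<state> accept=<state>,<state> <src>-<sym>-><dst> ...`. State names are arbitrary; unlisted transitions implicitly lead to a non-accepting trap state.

Build one automaton per condition and run them in lockstep. The first has 15 states tracking the last 3 symbols read; the second has 7 states tracking the input length, saturating at 6. A product state is a pair (one from each), accepting exactly when both do. After merging equivalent states the machine shrinks.
15 states suffice.
          a    b  
>  q0     q1   q2 
   q1     q3   q4 
   q2     q5   q6 
   q3     q7   q8 
   q4     q9  q10 
   q5    q11  q12 
   q6    q13  q14 
 * q7     q8   q8 
 * q8    q10  q10 
 * q9    q12  q12 
 * q10   q14  q14 
   q11    q8   q8 
   q12   q10  q10 
   q13   q12  q12 
   q14   q14  q14 
(> = start, * = accepting)

start=q0 accept=q7,q8,q9,q10 q0-a->q1 q0-b->q2 q1-a->q3 q1-b->q4 q2-a->q5 q2-b->q6 q3-a->q7 q3-b->q8 q4-a->q9 q4-b->q10 q5-a->q11 q5-b->q12 q6-a->q13 q6-b->q14 q7-a->q8 q7-b->q8 q8-a->q10 q8-b->q10 q9-a->q12 q9-b->q12 q10-a->q14 q10-b->q14 q11-a->q8 q11-b->q8 q12-a->q10 q12-b->q10 q13-a->q12 q13-b->q12 q14-a->q14 q14-b->q14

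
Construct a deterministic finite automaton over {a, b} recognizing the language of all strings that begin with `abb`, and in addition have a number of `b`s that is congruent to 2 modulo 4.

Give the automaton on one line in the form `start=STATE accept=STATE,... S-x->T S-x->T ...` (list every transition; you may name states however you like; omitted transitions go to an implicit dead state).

start=s0 accept=s6 s0-a->s1 s0-b->s2 s1-a->s3 s1-b->s4 s2-a->s2 s2-b->s5 s3-a->s3 s3-b->s2 s4-a->s2 s4-b->s6 s5-a->s5 s5-b->s7 s6-a->s6 s6-b->s8 s7-a->s7 s7-b->s3 s8-a->s8 s8-b->s9 s9-a->s9 s9-b->s10 s10-a->s10 s10-b->s6

Run two small machines in parallel and take their product. One (5 states) tracks whether the input so far still matches the prefix `abb`; the other (4 states) tracks the count of `b`s modulo 4. Each combined state is a pair, one component from each; accept when both components accept.
With 11 states:
          a    b  
>  s0     s1   s2 
   s1     s3   s4 
   s2     s2   s5 
   s3     s3   s2 
   s4     s2   s6 
   s5     s5   s7 
 * s6     s6   s8 
   s7     s7   s3 
   s8     s8   s9 
   s9     s9  s10 
   s10   s10   s6 
(> = start, * = accepting)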